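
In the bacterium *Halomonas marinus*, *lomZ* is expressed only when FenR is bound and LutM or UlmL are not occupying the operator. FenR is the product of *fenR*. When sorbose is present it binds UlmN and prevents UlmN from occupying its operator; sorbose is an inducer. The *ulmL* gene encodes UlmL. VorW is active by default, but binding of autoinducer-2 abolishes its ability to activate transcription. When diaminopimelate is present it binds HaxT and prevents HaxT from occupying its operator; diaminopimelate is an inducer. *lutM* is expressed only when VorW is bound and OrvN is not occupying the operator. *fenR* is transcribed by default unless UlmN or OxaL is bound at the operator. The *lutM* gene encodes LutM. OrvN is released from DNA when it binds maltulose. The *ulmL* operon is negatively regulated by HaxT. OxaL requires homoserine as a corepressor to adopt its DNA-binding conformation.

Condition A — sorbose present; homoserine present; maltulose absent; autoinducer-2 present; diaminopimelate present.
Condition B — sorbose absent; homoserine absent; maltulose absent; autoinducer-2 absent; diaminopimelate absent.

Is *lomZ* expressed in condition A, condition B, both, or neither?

Condition A:
Sorbose is present, so UlmN is inactive.
Homoserine is present, so OxaL is active.
With repressor OxaL bound, *fenR* is not transcribed.
So FenR is not produced.
Maltulose is absent, so OrvN is active.
Autoinducer-2 is present, so VorW is inactive.
With repressor OrvN bound, *lutM* is not transcribed.
So LutM is not produced.
Diaminopimelate is present, so HaxT is inactive.
With no repressor bound, *ulmL* is transcribed.
So UlmL is produced and active.
With repressor UlmL bound, *lomZ* is not transcribed.
→ *lomZ* is OFF in A.
Condition B:
Sorbose is absent, so UlmN is active.
Homoserine is absent, so OxaL is inactive.
With repressor UlmN bound, *fenR* is not transcribed.
So FenR is not produced.
Maltulose is absent, so OrvN is active.
Autoinducer-2 is absent, so VorW is active.
With repressor OrvN bound, *lutM* is not transcribed.
So LutM is not produced.
Diaminopimelate is absent, so HaxT is active.
With repressor HaxT bound, *ulmL* is not transcribed.
So UlmL is not produced.
Required activator FenR is absent, so *lomZ* is not transcribed.
→ *lomZ* is OFF in B.

neither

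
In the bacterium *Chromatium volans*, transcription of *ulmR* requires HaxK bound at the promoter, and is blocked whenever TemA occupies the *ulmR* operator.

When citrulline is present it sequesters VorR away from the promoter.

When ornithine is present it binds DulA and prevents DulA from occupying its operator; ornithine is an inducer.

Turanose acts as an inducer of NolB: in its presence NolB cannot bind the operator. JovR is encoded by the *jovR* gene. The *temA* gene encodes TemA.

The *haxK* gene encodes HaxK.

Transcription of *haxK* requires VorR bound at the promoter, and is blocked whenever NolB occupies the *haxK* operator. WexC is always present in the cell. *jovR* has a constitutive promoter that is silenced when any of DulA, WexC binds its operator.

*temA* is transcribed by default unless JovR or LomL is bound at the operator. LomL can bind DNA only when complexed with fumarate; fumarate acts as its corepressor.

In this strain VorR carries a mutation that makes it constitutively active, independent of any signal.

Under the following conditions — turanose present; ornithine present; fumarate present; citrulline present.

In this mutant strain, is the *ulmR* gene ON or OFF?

ON

Turanose is present, so NolB is inactive.
VorR is constitutively active in this strain.
No repressor is bound and VorR is active, so *haxK* is transcribed.
So HaxK is produced and active.
Ornithine is present, so DulA is inactive.
WexC is produced constitutively and is active.
With repressor WexC bound, *jovR* is not transcribed.
So JovR is not produced.
Fumarate is present, so LomL is active.
With repressor LomL bound, *temA* is not transcribed.
So TemA is not produced.
No repressor is bound and HaxK is active, so *ulmR* is transcribed.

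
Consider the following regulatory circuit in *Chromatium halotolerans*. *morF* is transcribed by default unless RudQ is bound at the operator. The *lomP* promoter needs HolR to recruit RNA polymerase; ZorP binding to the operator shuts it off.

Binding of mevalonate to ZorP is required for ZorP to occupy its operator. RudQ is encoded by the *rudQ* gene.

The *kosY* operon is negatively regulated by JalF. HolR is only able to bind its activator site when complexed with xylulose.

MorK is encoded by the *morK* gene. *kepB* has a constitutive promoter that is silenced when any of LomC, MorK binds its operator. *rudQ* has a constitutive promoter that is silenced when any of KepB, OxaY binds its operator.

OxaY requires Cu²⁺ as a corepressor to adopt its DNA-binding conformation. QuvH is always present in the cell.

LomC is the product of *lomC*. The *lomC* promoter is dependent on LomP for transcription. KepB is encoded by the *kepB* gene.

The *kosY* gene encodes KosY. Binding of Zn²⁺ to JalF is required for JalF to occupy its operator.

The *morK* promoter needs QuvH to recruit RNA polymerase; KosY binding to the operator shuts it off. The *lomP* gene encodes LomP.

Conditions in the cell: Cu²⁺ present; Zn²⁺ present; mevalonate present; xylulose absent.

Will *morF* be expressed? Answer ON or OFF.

Mevalonate is present, so ZorP is active.
Xylulose is absent, so HolR is inactive.
With repressor ZorP bound, *lomP* is not transcribed.
So LomP is not produced.
Required activator LomP is absent, so *lomC* is not transcribed.
So LomC is not produced.
Zn²⁺ is present, so JalF is active.
With repressor JalF bound, *kosY* is not transcribed.
So KosY is not produced.
QuvH is produced constitutively and is active.
No repressor is bound and QuvH is active, so *morK* is transcribed.
So MorK is produced and active.
With repressor MorK bound, *kepB* is not transcribed.
So KepB is not produced.
Cu²⁺ is present, so OxaY is active.
With repressor OxaY bound, *rudQ* is not transcribed.
So RudQ is not produced.
With no repressor bound, *morF* is transcribed.

ON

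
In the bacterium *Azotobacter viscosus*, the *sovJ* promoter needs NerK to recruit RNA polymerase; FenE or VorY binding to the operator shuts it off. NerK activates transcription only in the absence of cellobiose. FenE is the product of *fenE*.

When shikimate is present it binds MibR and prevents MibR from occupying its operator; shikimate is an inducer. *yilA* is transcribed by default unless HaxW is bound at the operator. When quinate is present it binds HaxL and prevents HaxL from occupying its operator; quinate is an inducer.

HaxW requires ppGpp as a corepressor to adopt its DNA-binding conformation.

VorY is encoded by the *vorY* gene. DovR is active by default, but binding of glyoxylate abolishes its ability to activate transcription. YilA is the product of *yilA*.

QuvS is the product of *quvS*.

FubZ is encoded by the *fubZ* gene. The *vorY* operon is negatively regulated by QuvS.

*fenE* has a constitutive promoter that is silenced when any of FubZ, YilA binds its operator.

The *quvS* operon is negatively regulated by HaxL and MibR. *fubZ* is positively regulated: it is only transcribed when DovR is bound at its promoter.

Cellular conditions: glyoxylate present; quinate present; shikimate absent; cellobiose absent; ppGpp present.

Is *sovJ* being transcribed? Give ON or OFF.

Glyoxylate is present, so DovR is inactive.
Required activator DovR is absent, so *fubZ* is not transcribed.
So FubZ is not produced.
ppGpp is present, so HaxW is active.
With repressor HaxW bound, *yilA* is not transcribed.
So YilA is not produced.
With no repressor bound, *fenE* is transcribed.
So FenE is produced and active.
Quinate is present, so HaxL is inactive.
Shikimate is absent, so MibR is active.
With repressor MibR bound, *quvS* is not transcribed.
So QuvS is not produced.
With no repressor bound, *vorY* is transcribed.
So VorY is produced and active.
Cellobiose is absent, so NerK is active.
With repressor FenE bound, *sovJ* is not transcribed.

OFF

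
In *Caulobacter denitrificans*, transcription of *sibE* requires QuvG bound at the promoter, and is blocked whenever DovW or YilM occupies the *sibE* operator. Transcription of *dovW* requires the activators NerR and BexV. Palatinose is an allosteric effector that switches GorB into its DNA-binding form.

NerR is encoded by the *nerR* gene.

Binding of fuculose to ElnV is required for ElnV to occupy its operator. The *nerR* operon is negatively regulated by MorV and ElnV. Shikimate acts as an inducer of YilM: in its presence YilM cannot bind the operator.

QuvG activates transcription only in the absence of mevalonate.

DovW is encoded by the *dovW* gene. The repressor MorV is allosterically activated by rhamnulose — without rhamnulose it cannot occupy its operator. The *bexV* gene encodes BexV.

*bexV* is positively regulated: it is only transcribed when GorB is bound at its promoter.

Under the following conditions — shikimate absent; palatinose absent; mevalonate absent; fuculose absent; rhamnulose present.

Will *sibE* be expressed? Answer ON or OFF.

OFF

Mevalonate is absent, so QuvG is active.
Rhamnulose is present, so MorV is active.
Fuculose is absent, so ElnV is inactive.
With repressor MorV bound, *nerR* is not transcribed.
So NerR is not produced.
Palatinose is absent, so GorB is inactive.
Required activator GorB is absent, so *bexV* is not transcribed.
So BexV is not produced.
Required activator NerR is absent, so *dovW* is not transcribed.
So DovW is not produced.
Shikimate is absent, so YilM is active.
With repressor YilM bound, *sibE* is not transcribed.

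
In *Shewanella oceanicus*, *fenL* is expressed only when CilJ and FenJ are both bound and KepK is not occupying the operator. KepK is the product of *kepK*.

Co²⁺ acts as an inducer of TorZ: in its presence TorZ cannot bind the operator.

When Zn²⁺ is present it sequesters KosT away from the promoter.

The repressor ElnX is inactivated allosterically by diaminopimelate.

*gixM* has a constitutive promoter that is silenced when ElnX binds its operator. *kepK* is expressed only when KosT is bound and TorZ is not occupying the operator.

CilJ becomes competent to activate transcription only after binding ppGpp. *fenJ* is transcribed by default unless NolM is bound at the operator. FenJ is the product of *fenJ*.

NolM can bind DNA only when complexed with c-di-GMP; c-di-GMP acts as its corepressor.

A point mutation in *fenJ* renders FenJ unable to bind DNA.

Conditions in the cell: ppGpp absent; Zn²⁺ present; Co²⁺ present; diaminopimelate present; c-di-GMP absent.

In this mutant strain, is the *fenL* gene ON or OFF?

OFF

Co²⁺ is present, so TorZ is inactive.
Zn²⁺ is present, so KosT is inactive.
Required activator KosT is absent, so *kepK* is not transcribed.
So KepK is not produced.
ppGpp is absent, so CilJ is inactive.
FenJ is non-functional in this strain, so it has no effect.
Required activator CilJ is absent, so *fenL* is not transcribed.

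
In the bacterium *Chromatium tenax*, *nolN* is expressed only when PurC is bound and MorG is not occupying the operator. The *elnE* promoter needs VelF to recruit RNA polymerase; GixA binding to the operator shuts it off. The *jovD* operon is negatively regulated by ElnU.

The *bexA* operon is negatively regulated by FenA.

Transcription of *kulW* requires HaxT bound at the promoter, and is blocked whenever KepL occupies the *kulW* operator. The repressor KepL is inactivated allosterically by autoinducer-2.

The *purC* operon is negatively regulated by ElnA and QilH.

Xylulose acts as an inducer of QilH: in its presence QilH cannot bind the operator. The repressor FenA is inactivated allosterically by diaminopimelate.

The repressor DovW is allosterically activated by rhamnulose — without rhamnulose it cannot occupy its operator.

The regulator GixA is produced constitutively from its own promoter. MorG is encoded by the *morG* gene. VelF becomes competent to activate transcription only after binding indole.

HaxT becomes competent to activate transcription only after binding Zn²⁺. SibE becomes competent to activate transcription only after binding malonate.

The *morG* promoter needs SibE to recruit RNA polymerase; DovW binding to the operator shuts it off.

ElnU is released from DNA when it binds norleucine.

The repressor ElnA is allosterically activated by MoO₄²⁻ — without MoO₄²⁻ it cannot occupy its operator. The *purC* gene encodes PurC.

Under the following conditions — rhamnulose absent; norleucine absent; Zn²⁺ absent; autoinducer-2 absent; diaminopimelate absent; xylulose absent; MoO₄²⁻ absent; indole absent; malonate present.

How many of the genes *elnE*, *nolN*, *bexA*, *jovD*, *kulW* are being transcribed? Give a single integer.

Indole is absent, so VelF is inactive.
GixA is produced constitutively and is active.
With repressor GixA bound, *elnE* is not transcribed.
→ *elnE* is OFF.
MoO₄²⁻ is absent, so ElnA is inactive.
Xylulose is absent, so QilH is active.
With repressor QilH bound, *purC* is not transcribed.
So PurC is not produced.
Malonate is present, so SibE is active.
Rhamnulose is absent, so DovW is inactive.
No repressor is bound and SibE is active, so *morG* is transcribed.
So MorG is produced and active.
With repressor MorG bound, *nolN* is not transcribed.
→ *nolN* is OFF.
Diaminopimelate is absent, so FenA is active.
With repressor FenA bound, *bexA* is not transcribed.
→ *bexA* is OFF.
Norleucine is absent, so ElnU is active.
With repressor ElnU bound, *jovD* is not transcribed.
→ *jovD* is OFF.
Zn²⁺ is absent, so HaxT is inactive.
Autoinducer-2 is absent, so KepL is active.
With repressor KepL bound, *kulW* is not transcribed.
→ *kulW* is OFF.
0 of the 5 genes are transcribed.

0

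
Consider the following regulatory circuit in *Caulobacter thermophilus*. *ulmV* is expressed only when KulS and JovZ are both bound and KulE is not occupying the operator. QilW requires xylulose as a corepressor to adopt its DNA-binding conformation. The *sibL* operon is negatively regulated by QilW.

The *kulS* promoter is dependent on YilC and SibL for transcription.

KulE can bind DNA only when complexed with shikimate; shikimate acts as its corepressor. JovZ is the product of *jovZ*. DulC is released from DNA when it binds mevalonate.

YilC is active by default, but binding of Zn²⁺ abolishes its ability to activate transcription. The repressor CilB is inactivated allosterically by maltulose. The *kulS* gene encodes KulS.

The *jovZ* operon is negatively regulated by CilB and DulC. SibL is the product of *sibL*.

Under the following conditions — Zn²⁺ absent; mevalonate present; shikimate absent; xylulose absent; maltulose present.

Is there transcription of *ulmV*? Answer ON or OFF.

ON

Zn²⁺ is absent, so YilC is active.
Xylulose is absent, so QilW is inactive.
With no repressor bound, *sibL* is transcribed.
So SibL is produced and active.
No repressor is bound and YilC and SibL are active, so *kulS* is transcribed.
So KulS is produced and active.
Maltulose is present, so CilB is inactive.
Mevalonate is present, so DulC is inactive.
With no repressor bound, *jovZ* is transcribed.
So JovZ is produced and active.
Shikimate is absent, so KulE is inactive.
No repressor is bound and KulS and JovZ are active, so *ulmV* is transcribed.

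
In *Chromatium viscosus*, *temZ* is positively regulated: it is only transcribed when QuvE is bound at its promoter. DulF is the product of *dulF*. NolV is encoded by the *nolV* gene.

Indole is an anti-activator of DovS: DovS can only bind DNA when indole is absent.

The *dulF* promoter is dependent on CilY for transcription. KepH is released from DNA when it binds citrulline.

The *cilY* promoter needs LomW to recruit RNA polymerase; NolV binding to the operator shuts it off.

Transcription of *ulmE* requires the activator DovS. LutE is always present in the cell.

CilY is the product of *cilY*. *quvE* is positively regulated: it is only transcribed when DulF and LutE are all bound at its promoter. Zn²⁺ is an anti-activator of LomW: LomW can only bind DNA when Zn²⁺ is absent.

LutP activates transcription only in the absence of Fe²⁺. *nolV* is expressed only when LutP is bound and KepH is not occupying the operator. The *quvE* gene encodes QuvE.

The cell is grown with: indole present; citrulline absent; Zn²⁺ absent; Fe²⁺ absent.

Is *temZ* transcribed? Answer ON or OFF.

ON

Fe²⁺ is absent, so LutP is active.
Citrulline is absent, so KepH is active.
With repressor KepH bound, *nolV* is not transcribed.
So NolV is not produced.
Zn²⁺ is absent, so LomW is active.
No repressor is bound and LomW is active, so *cilY* is transcribed.
So CilY is produced and active.
No repressor is bound and CilY is active, so *dulF* is transcribed.
So DulF is produced and active.
LutE is produced constitutively and is active.
No repressor is bound and DulF and LutE are active, so *quvE* is transcribed.
So QuvE is produced and active.
No repressor is bound and QuvE is active, so *temZ* is transcribed.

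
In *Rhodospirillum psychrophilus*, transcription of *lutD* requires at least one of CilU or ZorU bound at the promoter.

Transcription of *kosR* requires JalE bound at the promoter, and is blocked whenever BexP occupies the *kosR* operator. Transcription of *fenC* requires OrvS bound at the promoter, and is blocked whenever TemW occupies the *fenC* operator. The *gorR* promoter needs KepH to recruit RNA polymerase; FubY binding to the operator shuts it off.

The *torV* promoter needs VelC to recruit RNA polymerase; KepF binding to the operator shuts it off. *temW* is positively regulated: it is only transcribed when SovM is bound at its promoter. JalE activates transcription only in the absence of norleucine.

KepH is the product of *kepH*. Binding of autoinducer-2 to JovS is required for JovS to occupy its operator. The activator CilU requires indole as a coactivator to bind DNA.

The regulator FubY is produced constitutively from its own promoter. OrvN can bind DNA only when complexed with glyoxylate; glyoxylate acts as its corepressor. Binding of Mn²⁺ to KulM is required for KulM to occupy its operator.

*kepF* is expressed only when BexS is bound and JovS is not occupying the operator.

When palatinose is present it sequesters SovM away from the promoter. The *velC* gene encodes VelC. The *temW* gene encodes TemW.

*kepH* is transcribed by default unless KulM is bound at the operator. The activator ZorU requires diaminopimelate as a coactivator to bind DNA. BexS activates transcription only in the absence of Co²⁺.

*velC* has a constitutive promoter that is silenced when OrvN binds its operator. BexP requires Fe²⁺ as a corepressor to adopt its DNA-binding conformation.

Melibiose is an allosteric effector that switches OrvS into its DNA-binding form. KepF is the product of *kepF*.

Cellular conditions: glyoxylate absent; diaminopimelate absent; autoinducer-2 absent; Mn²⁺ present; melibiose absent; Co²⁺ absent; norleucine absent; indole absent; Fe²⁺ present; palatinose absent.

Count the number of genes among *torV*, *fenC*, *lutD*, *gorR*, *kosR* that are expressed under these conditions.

Co²⁺ is absent, so BexS is active.
Autoinducer-2 is absent, so JovS is inactive.
No repressor is bound and BexS is active, so *kepF* is transcribed.
So KepF is produced and active.
Glyoxylate is absent, so OrvN is inactive.
With no repressor bound, *velC* is transcribed.
So VelC is produced and active.
With repressor KepF bound, *torV* is not transcribed.
→ *torV* is OFF.
Melibiose is absent, so OrvS is inactive.
Palatinose is absent, so SovM is active.
No repressor is bound and SovM is active, so *temW* is transcribed.
So TemW is produced and active.
With repressor TemW bound, *fenC* is not transcribed.
→ *fenC* is OFF.
Indole is absent, so CilU is inactive.
Diaminopimelate is absent, so ZorU is inactive.
No activator is available at the *lutD* promoter, so *lutD* is not transcribed.
→ *lutD* is OFF.
FubY is produced constitutively and is active.
Mn²⁺ is present, so KulM is active.
With repressor KulM bound, *kepH* is not transcribed.
So KepH is not produced.
With repressor FubY bound, *gorR* is not transcribed.
→ *gorR* is OFF.
Fe²⁺ is present, so BexP is active.
Norleucine is absent, so JalE is active.
With repressor BexP bound, *kosR* is not transcribed.
→ *kosR* is OFF.
0 of the 5 genes are transcribed.

0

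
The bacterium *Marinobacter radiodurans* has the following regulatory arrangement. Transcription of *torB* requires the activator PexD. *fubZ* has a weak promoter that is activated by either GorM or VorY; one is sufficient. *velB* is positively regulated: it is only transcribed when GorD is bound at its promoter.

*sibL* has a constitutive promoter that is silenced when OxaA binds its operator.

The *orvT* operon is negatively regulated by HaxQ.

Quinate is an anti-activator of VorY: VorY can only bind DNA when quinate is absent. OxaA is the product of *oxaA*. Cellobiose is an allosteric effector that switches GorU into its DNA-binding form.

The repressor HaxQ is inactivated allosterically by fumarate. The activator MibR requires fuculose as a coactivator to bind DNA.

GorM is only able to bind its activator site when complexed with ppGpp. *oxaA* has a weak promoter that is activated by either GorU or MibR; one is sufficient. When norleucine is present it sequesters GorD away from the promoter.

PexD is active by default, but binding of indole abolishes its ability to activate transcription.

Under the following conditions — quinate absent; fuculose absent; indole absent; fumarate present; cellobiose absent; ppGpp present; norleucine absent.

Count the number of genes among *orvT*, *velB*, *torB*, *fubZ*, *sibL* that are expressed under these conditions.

5

Fumarate is present, so HaxQ is inactive.
With no repressor bound, *orvT* is transcribed.
→ *orvT* is ON.
Norleucine is absent, so GorD is active.
No repressor is bound and GorD is active, so *velB* is transcribed.
→ *velB* is ON.
Indole is absent, so PexD is active.
No repressor is bound and PexD is active, so *torB* is transcribed.
→ *torB* is ON.
ppGpp is present, so GorM is active.
Quinate is absent, so VorY is active.
Activator GorM is present, so *fubZ* is transcribed.
→ *fubZ* is ON.
Cellobiose is absent, so GorU is inactive.
Fuculose is absent, so MibR is inactive.
No activator is available at the *oxaA* promoter, so *oxaA* is not transcribed.
So OxaA is not produced.
With no repressor bound, *sibL* is transcribed.
→ *sibL* is ON.
5 of the 5 genes are transcribed.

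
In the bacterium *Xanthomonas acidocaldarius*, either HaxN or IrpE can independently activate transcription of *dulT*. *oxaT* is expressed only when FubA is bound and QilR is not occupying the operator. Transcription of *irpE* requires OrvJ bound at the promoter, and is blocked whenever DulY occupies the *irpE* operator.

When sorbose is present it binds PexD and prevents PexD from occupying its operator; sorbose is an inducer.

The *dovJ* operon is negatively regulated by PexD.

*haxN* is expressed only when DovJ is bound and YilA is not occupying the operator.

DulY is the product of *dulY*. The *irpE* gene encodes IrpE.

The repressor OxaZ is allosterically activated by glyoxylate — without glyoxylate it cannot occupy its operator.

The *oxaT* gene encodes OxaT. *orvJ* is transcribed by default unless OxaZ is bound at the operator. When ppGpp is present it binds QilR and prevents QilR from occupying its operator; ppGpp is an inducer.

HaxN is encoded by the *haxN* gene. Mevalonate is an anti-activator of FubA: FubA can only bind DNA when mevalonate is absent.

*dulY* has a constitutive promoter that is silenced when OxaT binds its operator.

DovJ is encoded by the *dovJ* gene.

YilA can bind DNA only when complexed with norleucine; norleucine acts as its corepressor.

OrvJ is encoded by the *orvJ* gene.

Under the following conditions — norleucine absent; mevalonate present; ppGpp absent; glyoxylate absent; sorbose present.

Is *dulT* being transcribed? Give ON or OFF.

ON

Sorbose is present, so PexD is inactive.
With no repressor bound, *dovJ* is transcribed.
So DovJ is produced and active.
Norleucine is absent, so YilA is inactive.
No repressor is bound and DovJ is active, so *haxN* is transcribed.
So HaxN is produced and active.
Glyoxylate is absent, so OxaZ is inactive.
With no repressor bound, *orvJ* is transcribed.
So OrvJ is produced and active.
ppGpp is absent, so QilR is active.
Mevalonate is present, so FubA is inactive.
With repressor QilR bound, *oxaT* is not transcribed.
So OxaT is not produced.
With no repressor bound, *dulY* is transcribed.
So DulY is produced and active.
With repressor DulY bound, *irpE* is not transcribed.
So IrpE is not produced.
Activator HaxN is present, so *dulT* is transcribed.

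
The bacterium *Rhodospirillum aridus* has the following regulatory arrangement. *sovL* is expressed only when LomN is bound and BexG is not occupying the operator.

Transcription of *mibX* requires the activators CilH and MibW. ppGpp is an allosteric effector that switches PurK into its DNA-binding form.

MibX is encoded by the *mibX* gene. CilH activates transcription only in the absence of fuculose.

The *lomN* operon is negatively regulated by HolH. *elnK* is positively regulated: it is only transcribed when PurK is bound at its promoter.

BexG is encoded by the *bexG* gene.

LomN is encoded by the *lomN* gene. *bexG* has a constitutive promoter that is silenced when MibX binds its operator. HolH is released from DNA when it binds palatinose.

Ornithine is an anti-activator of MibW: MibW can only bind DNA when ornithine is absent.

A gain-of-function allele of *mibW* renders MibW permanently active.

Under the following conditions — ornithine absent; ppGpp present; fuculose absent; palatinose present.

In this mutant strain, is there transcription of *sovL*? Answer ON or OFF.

ON

Palatinose is present, so HolH is inactive.
With no repressor bound, *lomN* is transcribed.
So LomN is produced and active.
Fuculose is absent, so CilH is active.
MibW is constitutively active in this strain.
No repressor is bound and CilH and MibW are active, so *mibX* is transcribed.
So MibX is produced and active.
With repressor MibX bound, *bexG* is not transcribed.
So BexG is not produced.
No repressor is bound and LomN is active, so *sovL* is transcribed.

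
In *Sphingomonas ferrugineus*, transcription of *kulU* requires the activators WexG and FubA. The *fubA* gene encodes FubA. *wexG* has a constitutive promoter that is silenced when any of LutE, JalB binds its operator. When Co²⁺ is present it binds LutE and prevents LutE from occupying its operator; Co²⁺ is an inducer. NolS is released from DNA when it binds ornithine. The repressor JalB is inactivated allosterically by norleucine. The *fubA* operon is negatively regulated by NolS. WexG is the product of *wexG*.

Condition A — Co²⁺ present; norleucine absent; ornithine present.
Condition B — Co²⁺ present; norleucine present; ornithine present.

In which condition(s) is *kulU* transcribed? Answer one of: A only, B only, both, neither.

B only

Condition A:
Co²⁺ is present, so LutE is inactive.
Norleucine is absent, so JalB is active.
With repressor JalB bound, *wexG* is not transcribed.
So WexG is not produced.
Ornithine is present, so NolS is inactive.
With no repressor bound, *fubA* is transcribed.
So FubA is produced and active.
Required activator WexG is absent, so *kulU* is not transcribed.
→ *kulU* is OFF in A.
Condition B:
Co²⁺ is present, so LutE is inactive.
Norleucine is present, so JalB is inactive.
With no repressor bound, *wexG* is transcribed.
So WexG is produced and active.
Ornithine is present, so NolS is inactive.
With no repressor bound, *fubA* is transcribed.
So FubA is produced and active.
No repressor is bound and WexG and FubA are active, so *kulU* is transcribed.
→ *kulU* is ON in B.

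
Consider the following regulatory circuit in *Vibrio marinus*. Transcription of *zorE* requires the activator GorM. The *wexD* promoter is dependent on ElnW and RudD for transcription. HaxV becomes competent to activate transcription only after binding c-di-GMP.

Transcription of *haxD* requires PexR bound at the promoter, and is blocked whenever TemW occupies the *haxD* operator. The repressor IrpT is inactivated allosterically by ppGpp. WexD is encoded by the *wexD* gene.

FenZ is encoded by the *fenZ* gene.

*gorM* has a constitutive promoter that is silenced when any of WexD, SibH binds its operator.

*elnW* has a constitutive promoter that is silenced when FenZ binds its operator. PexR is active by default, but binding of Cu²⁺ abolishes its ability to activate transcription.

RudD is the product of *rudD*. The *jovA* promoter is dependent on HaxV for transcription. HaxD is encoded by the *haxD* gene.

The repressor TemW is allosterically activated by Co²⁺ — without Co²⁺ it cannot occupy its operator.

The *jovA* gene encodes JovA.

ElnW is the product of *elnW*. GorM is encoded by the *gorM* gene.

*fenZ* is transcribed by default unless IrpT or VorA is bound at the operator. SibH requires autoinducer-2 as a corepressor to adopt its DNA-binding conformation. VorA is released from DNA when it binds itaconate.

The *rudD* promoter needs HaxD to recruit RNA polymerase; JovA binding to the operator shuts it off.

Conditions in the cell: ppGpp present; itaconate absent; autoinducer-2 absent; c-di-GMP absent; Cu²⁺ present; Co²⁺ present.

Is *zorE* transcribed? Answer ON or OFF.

ppGpp is present, so IrpT is inactive.
Itaconate is absent, so VorA is active.
With repressor VorA bound, *fenZ* is not transcribed.
So FenZ is not produced.
With no repressor bound, *elnW* is transcribed.
So ElnW is produced and active.
Cu²⁺ is present, so PexR is inactive.
Co²⁺ is present, so TemW is active.
With repressor TemW bound, *haxD* is not transcribed.
So HaxD is not produced.
c-di-GMP is absent, so HaxV is inactive.
Required activator HaxV is absent, so *jovA* is not transcribed.
So JovA is not produced.
Required activator HaxD is absent, so *rudD* is not transcribed.
So RudD is not produced.
Required activator RudD is absent, so *wexD* is not transcribed.
So WexD is not produced.
Autoinducer-2 is absent, so SibH is inactive.
With no repressor bound, *gorM* is transcribed.
So GorM is produced and active.
No repressor is bound and GorM is active, so *zorE* is transcribed.

ON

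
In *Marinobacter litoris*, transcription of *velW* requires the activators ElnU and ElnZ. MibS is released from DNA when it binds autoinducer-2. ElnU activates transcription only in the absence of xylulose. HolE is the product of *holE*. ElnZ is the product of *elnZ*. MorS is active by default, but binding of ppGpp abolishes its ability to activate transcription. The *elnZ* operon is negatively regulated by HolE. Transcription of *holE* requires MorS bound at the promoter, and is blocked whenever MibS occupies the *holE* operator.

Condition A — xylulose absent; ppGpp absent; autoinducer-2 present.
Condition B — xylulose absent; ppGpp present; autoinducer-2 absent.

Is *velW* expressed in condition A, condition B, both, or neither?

B only

Condition A:
Xylulose is absent, so ElnU is active.
ppGpp is absent, so MorS is active.
Autoinducer-2 is present, so MibS is inactive.
No repressor is bound and MorS is active, so *holE* is transcribed.
So HolE is produced and active.
With repressor HolE bound, *elnZ* is not transcribed.
So ElnZ is not produced.
Required activator ElnZ is absent, so *velW* is not transcribed.
→ *velW* is OFF in A.
Condition B:
Xylulose is absent, so ElnU is active.
ppGpp is present, so MorS is inactive.
Autoinducer-2 is absent, so MibS is active.
With repressor MibS bound, *holE* is not transcribed.
So HolE is not produced.
With no repressor bound, *elnZ* is transcribed.
So ElnZ is produced and active.
No repressor is bound and ElnU and ElnZ are active, so *velW* is transcribed.
→ *velW* is ON in B.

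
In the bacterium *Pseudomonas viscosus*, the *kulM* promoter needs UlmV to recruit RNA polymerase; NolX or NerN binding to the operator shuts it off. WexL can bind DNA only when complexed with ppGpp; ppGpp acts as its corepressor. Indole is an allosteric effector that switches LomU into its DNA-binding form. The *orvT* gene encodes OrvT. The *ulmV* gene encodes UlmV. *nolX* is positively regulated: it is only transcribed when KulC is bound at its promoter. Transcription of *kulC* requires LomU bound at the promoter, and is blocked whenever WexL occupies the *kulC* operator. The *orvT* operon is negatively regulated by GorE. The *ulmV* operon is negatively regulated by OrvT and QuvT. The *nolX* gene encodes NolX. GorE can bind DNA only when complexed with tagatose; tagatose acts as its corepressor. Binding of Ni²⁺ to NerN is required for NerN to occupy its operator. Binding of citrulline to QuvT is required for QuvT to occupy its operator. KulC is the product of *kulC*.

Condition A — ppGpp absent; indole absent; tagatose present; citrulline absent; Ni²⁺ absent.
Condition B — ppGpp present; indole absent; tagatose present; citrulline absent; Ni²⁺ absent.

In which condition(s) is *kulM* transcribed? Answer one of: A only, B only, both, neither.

both

Condition A:
ppGpp is absent, so WexL is inactive.
Indole is absent, so LomU is inactive.
Required activator LomU is absent, so *kulC* is not transcribed.
So KulC is not produced.
Required activator KulC is absent, so *nolX* is not transcribed.
So NolX is not produced.
Tagatose is present, so GorE is active.
With repressor GorE bound, *orvT* is not transcribed.
So OrvT is not produced.
Citrulline is absent, so QuvT is inactive.
With no repressor bound, *ulmV* is transcribed.
So UlmV is produced and active.
Ni²⁺ is absent, so NerN is inactive.
No repressor is bound and UlmV is active, so *kulM* is transcribed.
→ *kulM* is ON in A.
Condition B:
ppGpp is present, so WexL is active.
Indole is absent, so LomU is inactive.
With repressor WexL bound, *kulC* is not transcribed.
So KulC is not produced.
Required activator KulC is absent, so *nolX* is not transcribed.
So NolX is not produced.
Tagatose is present, so GorE is active.
With repressor GorE bound, *orvT* is not transcribed.
So OrvT is not produced.
Citrulline is absent, so QuvT is inactive.
With no repressor bound, *ulmV* is transcribed.
So UlmV is produced and active.
Ni²⁺ is absent, so NerN is inactive.
No repressor is bound and UlmV is active, so *kulM* is transcribed.
→ *kulM* is ON in B.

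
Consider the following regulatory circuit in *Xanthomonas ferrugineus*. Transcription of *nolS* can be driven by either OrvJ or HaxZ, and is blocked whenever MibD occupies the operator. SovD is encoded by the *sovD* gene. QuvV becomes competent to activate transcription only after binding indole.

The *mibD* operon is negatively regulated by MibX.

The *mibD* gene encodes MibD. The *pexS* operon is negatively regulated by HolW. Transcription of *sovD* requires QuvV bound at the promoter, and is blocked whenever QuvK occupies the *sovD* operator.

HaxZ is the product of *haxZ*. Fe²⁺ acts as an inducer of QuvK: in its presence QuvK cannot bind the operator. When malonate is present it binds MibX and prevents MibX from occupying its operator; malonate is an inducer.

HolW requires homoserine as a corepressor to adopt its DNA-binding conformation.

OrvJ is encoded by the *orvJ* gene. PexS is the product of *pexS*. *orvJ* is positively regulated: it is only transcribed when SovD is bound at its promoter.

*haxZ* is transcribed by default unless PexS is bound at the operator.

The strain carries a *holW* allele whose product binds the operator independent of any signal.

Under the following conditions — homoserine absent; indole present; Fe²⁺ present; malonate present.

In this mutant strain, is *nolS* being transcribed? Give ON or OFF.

Malonate is present, so MibX is inactive.
With no repressor bound, *mibD* is transcribed.
So MibD is produced and active.
Indole is present, so QuvV is active.
Fe²⁺ is present, so QuvK is inactive.
No repressor is bound and QuvV is active, so *sovD* is transcribed.
So SovD is produced and active.
No repressor is bound and SovD is active, so *orvJ* is transcribed.
So OrvJ is produced and active.
HolW is constitutively active in this strain.
With repressor HolW bound, *pexS* is not transcribed.
So PexS is not produced.
With no repressor bound, *haxZ* is transcribed.
So HaxZ is produced and active.
With repressor MibD bound, *nolS* is not transcribed.

OFF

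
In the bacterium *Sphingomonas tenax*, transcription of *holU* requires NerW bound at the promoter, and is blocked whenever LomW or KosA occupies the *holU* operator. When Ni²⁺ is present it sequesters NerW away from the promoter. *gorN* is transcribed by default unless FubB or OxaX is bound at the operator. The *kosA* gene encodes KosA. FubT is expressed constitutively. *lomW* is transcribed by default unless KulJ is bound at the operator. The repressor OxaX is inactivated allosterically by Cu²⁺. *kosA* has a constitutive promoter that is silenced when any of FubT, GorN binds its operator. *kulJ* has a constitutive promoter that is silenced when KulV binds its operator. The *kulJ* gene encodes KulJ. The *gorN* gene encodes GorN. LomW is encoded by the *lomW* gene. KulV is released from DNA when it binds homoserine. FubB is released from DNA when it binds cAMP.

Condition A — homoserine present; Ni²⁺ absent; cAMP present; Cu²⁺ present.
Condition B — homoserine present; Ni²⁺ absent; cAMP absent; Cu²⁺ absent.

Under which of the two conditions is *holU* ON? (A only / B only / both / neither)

Condition A:
Homoserine is present, so KulV is inactive.
With no repressor bound, *kulJ* is transcribed.
So KulJ is produced and active.
With repressor KulJ bound, *lomW* is not transcribed.
So LomW is not produced.
Ni²⁺ is absent, so NerW is active.
FubT is produced constitutively and is active.
cAMP is present, so FubB is inactive.
Cu²⁺ is present, so OxaX is inactive.
With no repressor bound, *gorN* is transcribed.
So GorN is produced and active.
With repressor FubT bound, *kosA* is not transcribed.
So KosA is not produced.
No repressor is bound and NerW is active, so *holU* is transcribed.
→ *holU* is ON in A.
Condition B:
Homoserine is present, so KulV is inactive.
With no repressor bound, *kulJ* is transcribed.
So KulJ is produced and active.
With repressor KulJ bound, *lomW* is not transcribed.
So LomW is not produced.
Ni²⁺ is absent, so NerW is active.
FubT is produced constitutively and is active.
cAMP is absent, so FubB is active.
Cu²⁺ is absent, so OxaX is active.
With repressor FubB bound, *gorN* is not transcribed.
So GorN is not produced.
With repressor FubT bound, *kosA* is not transcribed.
So KosA is not produced.
No repressor is bound and NerW is active, so *holU* is transcribed.
→ *holU* is ON in B.

both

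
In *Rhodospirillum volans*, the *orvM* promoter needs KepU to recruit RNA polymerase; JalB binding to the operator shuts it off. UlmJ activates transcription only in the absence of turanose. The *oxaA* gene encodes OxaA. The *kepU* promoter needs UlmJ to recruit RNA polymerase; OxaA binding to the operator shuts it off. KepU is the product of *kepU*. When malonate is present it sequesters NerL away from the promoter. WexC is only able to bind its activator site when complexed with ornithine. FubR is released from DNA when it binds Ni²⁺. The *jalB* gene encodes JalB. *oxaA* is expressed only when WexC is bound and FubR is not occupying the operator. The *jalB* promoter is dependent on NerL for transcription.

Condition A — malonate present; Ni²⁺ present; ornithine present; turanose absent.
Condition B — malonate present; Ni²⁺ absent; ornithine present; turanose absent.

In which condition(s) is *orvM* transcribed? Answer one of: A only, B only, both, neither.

Condition A:
Malonate is present, so NerL is inactive.
Required activator NerL is absent, so *jalB* is not transcribed.
So JalB is not produced.
Ni²⁺ is present, so FubR is inactive.
Ornithine is present, so WexC is active.
No repressor is bound and WexC is active, so *oxaA* is transcribed.
So OxaA is produced and active.
Turanose is absent, so UlmJ is active.
With repressor OxaA bound, *kepU* is not transcribed.
So KepU is not produced.
Required activator KepU is absent, so *orvM* is not transcribed.
→ *orvM* is OFF in A.
Condition B:
Malonate is present, so NerL is inactive.
Required activator NerL is absent, so *jalB* is not transcribed.
So JalB is not produced.
Ni²⁺ is absent, so FubR is active.
Ornithine is present, so WexC is active.
With repressor FubR bound, *oxaA* is not transcribed.
So OxaA is not produced.
Turanose is absent, so UlmJ is active.
No repressor is bound and UlmJ is active, so *kepU* is transcribed.
So KepU is produced and active.
No repressor is bound and KepU is active, so *orvM* is transcribed.
→ *orvM* is ON in B.

B only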